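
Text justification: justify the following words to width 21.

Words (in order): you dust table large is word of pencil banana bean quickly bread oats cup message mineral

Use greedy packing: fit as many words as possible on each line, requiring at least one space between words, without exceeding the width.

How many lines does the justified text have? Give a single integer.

Line 1: ['you', 'dust', 'table', 'large'] (min_width=20, slack=1)
Line 2: ['is', 'word', 'of', 'pencil'] (min_width=17, slack=4)
Line 3: ['banana', 'bean', 'quickly'] (min_width=19, slack=2)
Line 4: ['bread', 'oats', 'cup'] (min_width=14, slack=7)
Line 5: ['message', 'mineral'] (min_width=15, slack=6)
Total lines: 5

Answer: 5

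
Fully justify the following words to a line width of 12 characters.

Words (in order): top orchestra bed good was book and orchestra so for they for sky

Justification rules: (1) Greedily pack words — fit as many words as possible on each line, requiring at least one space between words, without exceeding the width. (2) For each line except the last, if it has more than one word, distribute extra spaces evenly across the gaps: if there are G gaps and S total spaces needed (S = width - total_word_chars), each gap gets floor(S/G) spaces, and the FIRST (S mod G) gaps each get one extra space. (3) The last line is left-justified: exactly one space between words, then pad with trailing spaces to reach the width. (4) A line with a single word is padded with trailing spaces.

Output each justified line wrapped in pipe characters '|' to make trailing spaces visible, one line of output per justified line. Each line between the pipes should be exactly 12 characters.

Line 1: ['top'] (min_width=3, slack=9)
Line 2: ['orchestra'] (min_width=9, slack=3)
Line 3: ['bed', 'good', 'was'] (min_width=12, slack=0)
Line 4: ['book', 'and'] (min_width=8, slack=4)
Line 5: ['orchestra', 'so'] (min_width=12, slack=0)
Line 6: ['for', 'they', 'for'] (min_width=12, slack=0)
Line 7: ['sky'] (min_width=3, slack=9)

Answer: |top         |
|orchestra   |
|bed good was|
|book     and|
|orchestra so|
|for they for|
|sky         |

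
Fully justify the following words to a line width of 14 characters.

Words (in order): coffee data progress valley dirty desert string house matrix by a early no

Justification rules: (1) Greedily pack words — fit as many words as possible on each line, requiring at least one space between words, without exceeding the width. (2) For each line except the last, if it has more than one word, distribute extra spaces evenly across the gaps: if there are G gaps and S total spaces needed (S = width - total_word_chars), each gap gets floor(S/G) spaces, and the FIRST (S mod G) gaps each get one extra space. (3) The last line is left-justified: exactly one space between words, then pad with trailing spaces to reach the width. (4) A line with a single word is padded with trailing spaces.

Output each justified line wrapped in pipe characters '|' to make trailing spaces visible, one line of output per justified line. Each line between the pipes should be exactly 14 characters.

Answer: |coffee    data|
|progress      |
|valley   dirty|
|desert  string|
|house   matrix|
|by a early no |

Derivation:
Line 1: ['coffee', 'data'] (min_width=11, slack=3)
Line 2: ['progress'] (min_width=8, slack=6)
Line 3: ['valley', 'dirty'] (min_width=12, slack=2)
Line 4: ['desert', 'string'] (min_width=13, slack=1)
Line 5: ['house', 'matrix'] (min_width=12, slack=2)
Line 6: ['by', 'a', 'early', 'no'] (min_width=13, slack=1)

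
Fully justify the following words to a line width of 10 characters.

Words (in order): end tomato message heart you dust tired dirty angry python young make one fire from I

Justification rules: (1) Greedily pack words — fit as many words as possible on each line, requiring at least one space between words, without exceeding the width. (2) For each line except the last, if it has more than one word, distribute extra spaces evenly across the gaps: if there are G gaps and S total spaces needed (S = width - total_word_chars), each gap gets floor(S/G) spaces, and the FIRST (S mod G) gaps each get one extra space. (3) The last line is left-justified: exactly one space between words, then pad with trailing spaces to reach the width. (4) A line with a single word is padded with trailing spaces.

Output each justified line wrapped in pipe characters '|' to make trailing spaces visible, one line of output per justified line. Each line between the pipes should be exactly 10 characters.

Answer: |end tomato|
|message   |
|heart  you|
|dust tired|
|dirty     |
|angry     |
|python    |
|young make|
|one   fire|
|from I    |

Derivation:
Line 1: ['end', 'tomato'] (min_width=10, slack=0)
Line 2: ['message'] (min_width=7, slack=3)
Line 3: ['heart', 'you'] (min_width=9, slack=1)
Line 4: ['dust', 'tired'] (min_width=10, slack=0)
Line 5: ['dirty'] (min_width=5, slack=5)
Line 6: ['angry'] (min_width=5, slack=5)
Line 7: ['python'] (min_width=6, slack=4)
Line 8: ['young', 'make'] (min_width=10, slack=0)
Line 9: ['one', 'fire'] (min_width=8, slack=2)
Line 10: ['from', 'I'] (min_width=6, slack=4)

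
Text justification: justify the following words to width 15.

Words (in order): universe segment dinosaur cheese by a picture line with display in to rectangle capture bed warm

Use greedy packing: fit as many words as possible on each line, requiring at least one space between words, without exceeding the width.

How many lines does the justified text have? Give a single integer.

Answer: 9

Derivation:
Line 1: ['universe'] (min_width=8, slack=7)
Line 2: ['segment'] (min_width=7, slack=8)
Line 3: ['dinosaur', 'cheese'] (min_width=15, slack=0)
Line 4: ['by', 'a', 'picture'] (min_width=12, slack=3)
Line 5: ['line', 'with'] (min_width=9, slack=6)
Line 6: ['display', 'in', 'to'] (min_width=13, slack=2)
Line 7: ['rectangle'] (min_width=9, slack=6)
Line 8: ['capture', 'bed'] (min_width=11, slack=4)
Line 9: ['warm'] (min_width=4, slack=11)
Total lines: 9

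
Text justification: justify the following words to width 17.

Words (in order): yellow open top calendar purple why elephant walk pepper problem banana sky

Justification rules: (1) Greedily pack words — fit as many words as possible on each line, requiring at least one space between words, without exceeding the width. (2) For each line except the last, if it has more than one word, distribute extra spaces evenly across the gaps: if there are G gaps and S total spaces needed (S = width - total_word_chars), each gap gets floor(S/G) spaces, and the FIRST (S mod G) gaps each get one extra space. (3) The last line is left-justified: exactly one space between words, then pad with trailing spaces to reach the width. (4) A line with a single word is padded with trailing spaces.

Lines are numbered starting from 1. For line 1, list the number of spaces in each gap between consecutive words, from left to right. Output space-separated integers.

Answer: 2 2

Derivation:
Line 1: ['yellow', 'open', 'top'] (min_width=15, slack=2)
Line 2: ['calendar', 'purple'] (min_width=15, slack=2)
Line 3: ['why', 'elephant', 'walk'] (min_width=17, slack=0)
Line 4: ['pepper', 'problem'] (min_width=14, slack=3)
Line 5: ['banana', 'sky'] (min_width=10, slack=7)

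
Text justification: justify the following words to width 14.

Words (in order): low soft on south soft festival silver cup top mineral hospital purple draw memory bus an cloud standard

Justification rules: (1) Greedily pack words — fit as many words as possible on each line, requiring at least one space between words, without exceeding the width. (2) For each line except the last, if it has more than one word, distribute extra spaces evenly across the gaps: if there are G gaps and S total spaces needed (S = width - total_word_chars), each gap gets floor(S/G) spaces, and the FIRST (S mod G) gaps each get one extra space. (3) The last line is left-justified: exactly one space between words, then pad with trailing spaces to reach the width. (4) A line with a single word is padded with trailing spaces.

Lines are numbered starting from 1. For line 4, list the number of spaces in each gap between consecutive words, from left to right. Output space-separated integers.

Line 1: ['low', 'soft', 'on'] (min_width=11, slack=3)
Line 2: ['south', 'soft'] (min_width=10, slack=4)
Line 3: ['festival'] (min_width=8, slack=6)
Line 4: ['silver', 'cup', 'top'] (min_width=14, slack=0)
Line 5: ['mineral'] (min_width=7, slack=7)
Line 6: ['hospital'] (min_width=8, slack=6)
Line 7: ['purple', 'draw'] (min_width=11, slack=3)
Line 8: ['memory', 'bus', 'an'] (min_width=13, slack=1)
Line 9: ['cloud', 'standard'] (min_width=14, slack=0)

Answer: 1 1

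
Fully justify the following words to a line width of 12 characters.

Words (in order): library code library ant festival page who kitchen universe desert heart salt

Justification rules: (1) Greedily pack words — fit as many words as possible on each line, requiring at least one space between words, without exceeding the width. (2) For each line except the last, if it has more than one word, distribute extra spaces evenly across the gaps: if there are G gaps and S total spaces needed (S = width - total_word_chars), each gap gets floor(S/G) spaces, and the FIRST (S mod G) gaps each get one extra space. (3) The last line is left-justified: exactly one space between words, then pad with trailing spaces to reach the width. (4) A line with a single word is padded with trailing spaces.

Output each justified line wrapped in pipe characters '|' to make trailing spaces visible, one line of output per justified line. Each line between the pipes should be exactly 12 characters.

Line 1: ['library', 'code'] (min_width=12, slack=0)
Line 2: ['library', 'ant'] (min_width=11, slack=1)
Line 3: ['festival'] (min_width=8, slack=4)
Line 4: ['page', 'who'] (min_width=8, slack=4)
Line 5: ['kitchen'] (min_width=7, slack=5)
Line 6: ['universe'] (min_width=8, slack=4)
Line 7: ['desert', 'heart'] (min_width=12, slack=0)
Line 8: ['salt'] (min_width=4, slack=8)

Answer: |library code|
|library  ant|
|festival    |
|page     who|
|kitchen     |
|universe    |
|desert heart|
|salt        |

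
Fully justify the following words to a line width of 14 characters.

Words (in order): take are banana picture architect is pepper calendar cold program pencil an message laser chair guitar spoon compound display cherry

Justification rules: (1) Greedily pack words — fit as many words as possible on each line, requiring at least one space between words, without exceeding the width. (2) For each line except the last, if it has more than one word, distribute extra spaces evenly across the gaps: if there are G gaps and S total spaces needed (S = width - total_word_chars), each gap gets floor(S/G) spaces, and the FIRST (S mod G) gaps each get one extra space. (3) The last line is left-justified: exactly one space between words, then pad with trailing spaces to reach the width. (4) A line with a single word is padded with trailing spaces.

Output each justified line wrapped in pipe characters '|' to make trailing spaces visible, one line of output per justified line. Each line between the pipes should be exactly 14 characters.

Line 1: ['take', 'are'] (min_width=8, slack=6)
Line 2: ['banana', 'picture'] (min_width=14, slack=0)
Line 3: ['architect', 'is'] (min_width=12, slack=2)
Line 4: ['pepper'] (min_width=6, slack=8)
Line 5: ['calendar', 'cold'] (min_width=13, slack=1)
Line 6: ['program', 'pencil'] (min_width=14, slack=0)
Line 7: ['an', 'message'] (min_width=10, slack=4)
Line 8: ['laser', 'chair'] (min_width=11, slack=3)
Line 9: ['guitar', 'spoon'] (min_width=12, slack=2)
Line 10: ['compound'] (min_width=8, slack=6)
Line 11: ['display', 'cherry'] (min_width=14, slack=0)

Answer: |take       are|
|banana picture|
|architect   is|
|pepper        |
|calendar  cold|
|program pencil|
|an     message|
|laser    chair|
|guitar   spoon|
|compound      |
|display cherry|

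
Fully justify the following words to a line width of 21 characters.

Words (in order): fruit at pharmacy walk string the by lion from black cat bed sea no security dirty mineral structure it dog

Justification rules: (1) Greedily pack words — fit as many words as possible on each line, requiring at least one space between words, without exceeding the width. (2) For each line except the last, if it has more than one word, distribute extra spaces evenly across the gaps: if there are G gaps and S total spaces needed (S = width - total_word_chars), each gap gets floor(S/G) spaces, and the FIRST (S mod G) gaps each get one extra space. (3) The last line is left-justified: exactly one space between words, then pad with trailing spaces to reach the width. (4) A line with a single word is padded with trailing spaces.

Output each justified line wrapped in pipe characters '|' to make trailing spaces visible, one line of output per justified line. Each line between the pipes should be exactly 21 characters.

Line 1: ['fruit', 'at', 'pharmacy'] (min_width=17, slack=4)
Line 2: ['walk', 'string', 'the', 'by'] (min_width=18, slack=3)
Line 3: ['lion', 'from', 'black', 'cat'] (min_width=19, slack=2)
Line 4: ['bed', 'sea', 'no', 'security'] (min_width=19, slack=2)
Line 5: ['dirty', 'mineral'] (min_width=13, slack=8)
Line 6: ['structure', 'it', 'dog'] (min_width=16, slack=5)

Answer: |fruit   at   pharmacy|
|walk  string  the  by|
|lion  from  black cat|
|bed  sea  no security|
|dirty         mineral|
|structure it dog     |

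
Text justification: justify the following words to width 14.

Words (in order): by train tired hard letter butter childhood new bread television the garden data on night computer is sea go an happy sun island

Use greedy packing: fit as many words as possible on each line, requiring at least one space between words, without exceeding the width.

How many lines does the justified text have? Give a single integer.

Line 1: ['by', 'train', 'tired'] (min_width=14, slack=0)
Line 2: ['hard', 'letter'] (min_width=11, slack=3)
Line 3: ['butter'] (min_width=6, slack=8)
Line 4: ['childhood', 'new'] (min_width=13, slack=1)
Line 5: ['bread'] (min_width=5, slack=9)
Line 6: ['television', 'the'] (min_width=14, slack=0)
Line 7: ['garden', 'data', 'on'] (min_width=14, slack=0)
Line 8: ['night', 'computer'] (min_width=14, slack=0)
Line 9: ['is', 'sea', 'go', 'an'] (min_width=12, slack=2)
Line 10: ['happy', 'sun'] (min_width=9, slack=5)
Line 11: ['island'] (min_width=6, slack=8)
Total lines: 11

Answer: 11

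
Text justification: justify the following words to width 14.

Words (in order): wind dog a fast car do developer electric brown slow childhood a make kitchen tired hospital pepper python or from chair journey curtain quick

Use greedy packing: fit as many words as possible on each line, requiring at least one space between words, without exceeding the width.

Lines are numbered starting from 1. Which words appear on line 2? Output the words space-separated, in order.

Line 1: ['wind', 'dog', 'a'] (min_width=10, slack=4)
Line 2: ['fast', 'car', 'do'] (min_width=11, slack=3)
Line 3: ['developer'] (min_width=9, slack=5)
Line 4: ['electric', 'brown'] (min_width=14, slack=0)
Line 5: ['slow', 'childhood'] (min_width=14, slack=0)
Line 6: ['a', 'make', 'kitchen'] (min_width=14, slack=0)
Line 7: ['tired', 'hospital'] (min_width=14, slack=0)
Line 8: ['pepper', 'python'] (min_width=13, slack=1)
Line 9: ['or', 'from', 'chair'] (min_width=13, slack=1)
Line 10: ['journey'] (min_width=7, slack=7)
Line 11: ['curtain', 'quick'] (min_width=13, slack=1)

Answer: fast car do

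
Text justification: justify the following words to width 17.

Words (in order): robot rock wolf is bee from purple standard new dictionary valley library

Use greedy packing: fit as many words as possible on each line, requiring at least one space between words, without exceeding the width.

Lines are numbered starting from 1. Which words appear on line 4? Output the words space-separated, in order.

Answer: new dictionary

Derivation:
Line 1: ['robot', 'rock', 'wolf'] (min_width=15, slack=2)
Line 2: ['is', 'bee', 'from'] (min_width=11, slack=6)
Line 3: ['purple', 'standard'] (min_width=15, slack=2)
Line 4: ['new', 'dictionary'] (min_width=14, slack=3)
Line 5: ['valley', 'library'] (min_width=14, slack=3)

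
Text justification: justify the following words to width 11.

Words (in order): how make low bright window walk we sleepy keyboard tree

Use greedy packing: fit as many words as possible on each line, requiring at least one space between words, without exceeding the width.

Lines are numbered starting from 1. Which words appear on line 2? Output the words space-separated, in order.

Answer: low bright

Derivation:
Line 1: ['how', 'make'] (min_width=8, slack=3)
Line 2: ['low', 'bright'] (min_width=10, slack=1)
Line 3: ['window', 'walk'] (min_width=11, slack=0)
Line 4: ['we', 'sleepy'] (min_width=9, slack=2)
Line 5: ['keyboard'] (min_width=8, slack=3)
Line 6: ['tree'] (min_width=4, slack=7)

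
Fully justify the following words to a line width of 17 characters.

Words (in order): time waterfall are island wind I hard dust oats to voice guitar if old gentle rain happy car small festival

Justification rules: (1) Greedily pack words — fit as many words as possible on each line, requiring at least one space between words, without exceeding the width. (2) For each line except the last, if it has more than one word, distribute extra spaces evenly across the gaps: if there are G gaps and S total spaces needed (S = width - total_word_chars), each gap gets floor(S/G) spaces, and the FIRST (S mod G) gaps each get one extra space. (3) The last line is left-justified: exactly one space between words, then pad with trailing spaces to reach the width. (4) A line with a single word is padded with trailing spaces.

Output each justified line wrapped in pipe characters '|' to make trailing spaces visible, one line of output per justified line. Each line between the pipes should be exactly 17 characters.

Line 1: ['time', 'waterfall'] (min_width=14, slack=3)
Line 2: ['are', 'island', 'wind', 'I'] (min_width=17, slack=0)
Line 3: ['hard', 'dust', 'oats', 'to'] (min_width=17, slack=0)
Line 4: ['voice', 'guitar', 'if'] (min_width=15, slack=2)
Line 5: ['old', 'gentle', 'rain'] (min_width=15, slack=2)
Line 6: ['happy', 'car', 'small'] (min_width=15, slack=2)
Line 7: ['festival'] (min_width=8, slack=9)

Answer: |time    waterfall|
|are island wind I|
|hard dust oats to|
|voice  guitar  if|
|old  gentle  rain|
|happy  car  small|
|festival         |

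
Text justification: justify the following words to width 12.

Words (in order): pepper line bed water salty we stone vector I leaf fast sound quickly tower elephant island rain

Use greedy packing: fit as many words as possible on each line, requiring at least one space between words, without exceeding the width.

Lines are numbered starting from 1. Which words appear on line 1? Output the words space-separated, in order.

Answer: pepper line

Derivation:
Line 1: ['pepper', 'line'] (min_width=11, slack=1)
Line 2: ['bed', 'water'] (min_width=9, slack=3)
Line 3: ['salty', 'we'] (min_width=8, slack=4)
Line 4: ['stone', 'vector'] (min_width=12, slack=0)
Line 5: ['I', 'leaf', 'fast'] (min_width=11, slack=1)
Line 6: ['sound'] (min_width=5, slack=7)
Line 7: ['quickly'] (min_width=7, slack=5)
Line 8: ['tower'] (min_width=5, slack=7)
Line 9: ['elephant'] (min_width=8, slack=4)
Line 10: ['island', 'rain'] (min_width=11, slack=1)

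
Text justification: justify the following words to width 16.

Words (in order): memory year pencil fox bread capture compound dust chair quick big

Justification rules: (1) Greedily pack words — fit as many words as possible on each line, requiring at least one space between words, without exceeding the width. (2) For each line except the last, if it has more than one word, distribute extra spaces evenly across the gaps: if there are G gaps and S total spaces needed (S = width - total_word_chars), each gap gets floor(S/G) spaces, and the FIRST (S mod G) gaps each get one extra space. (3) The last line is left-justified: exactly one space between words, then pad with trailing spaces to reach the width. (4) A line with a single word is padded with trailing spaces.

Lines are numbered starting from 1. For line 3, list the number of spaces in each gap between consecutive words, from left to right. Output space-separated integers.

Line 1: ['memory', 'year'] (min_width=11, slack=5)
Line 2: ['pencil', 'fox', 'bread'] (min_width=16, slack=0)
Line 3: ['capture', 'compound'] (min_width=16, slack=0)
Line 4: ['dust', 'chair', 'quick'] (min_width=16, slack=0)
Line 5: ['big'] (min_width=3, slack=13)

Answer: 1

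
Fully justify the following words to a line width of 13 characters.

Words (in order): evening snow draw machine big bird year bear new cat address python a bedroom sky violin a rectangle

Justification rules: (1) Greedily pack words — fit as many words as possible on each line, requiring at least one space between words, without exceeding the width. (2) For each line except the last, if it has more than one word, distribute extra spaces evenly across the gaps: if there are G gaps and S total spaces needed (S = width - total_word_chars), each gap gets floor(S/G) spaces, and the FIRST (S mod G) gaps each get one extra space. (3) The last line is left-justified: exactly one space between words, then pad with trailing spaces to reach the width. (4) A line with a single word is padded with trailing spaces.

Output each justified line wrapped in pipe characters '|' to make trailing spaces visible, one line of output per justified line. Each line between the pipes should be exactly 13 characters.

Line 1: ['evening', 'snow'] (min_width=12, slack=1)
Line 2: ['draw', 'machine'] (min_width=12, slack=1)
Line 3: ['big', 'bird', 'year'] (min_width=13, slack=0)
Line 4: ['bear', 'new', 'cat'] (min_width=12, slack=1)
Line 5: ['address'] (min_width=7, slack=6)
Line 6: ['python', 'a'] (min_width=8, slack=5)
Line 7: ['bedroom', 'sky'] (min_width=11, slack=2)
Line 8: ['violin', 'a'] (min_width=8, slack=5)
Line 9: ['rectangle'] (min_width=9, slack=4)

Answer: |evening  snow|
|draw  machine|
|big bird year|
|bear  new cat|
|address      |
|python      a|
|bedroom   sky|
|violin      a|
|rectangle    |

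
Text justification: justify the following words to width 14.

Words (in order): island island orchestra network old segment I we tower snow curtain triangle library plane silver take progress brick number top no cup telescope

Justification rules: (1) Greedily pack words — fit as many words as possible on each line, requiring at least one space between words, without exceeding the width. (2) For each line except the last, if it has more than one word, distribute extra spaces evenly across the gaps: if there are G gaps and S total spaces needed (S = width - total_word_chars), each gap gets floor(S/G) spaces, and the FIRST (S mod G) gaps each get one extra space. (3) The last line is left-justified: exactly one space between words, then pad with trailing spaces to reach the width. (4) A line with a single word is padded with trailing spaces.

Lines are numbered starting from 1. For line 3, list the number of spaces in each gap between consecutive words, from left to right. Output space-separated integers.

Answer: 4

Derivation:
Line 1: ['island', 'island'] (min_width=13, slack=1)
Line 2: ['orchestra'] (min_width=9, slack=5)
Line 3: ['network', 'old'] (min_width=11, slack=3)
Line 4: ['segment', 'I', 'we'] (min_width=12, slack=2)
Line 5: ['tower', 'snow'] (min_width=10, slack=4)
Line 6: ['curtain'] (min_width=7, slack=7)
Line 7: ['triangle'] (min_width=8, slack=6)
Line 8: ['library', 'plane'] (min_width=13, slack=1)
Line 9: ['silver', 'take'] (min_width=11, slack=3)
Line 10: ['progress', 'brick'] (min_width=14, slack=0)
Line 11: ['number', 'top', 'no'] (min_width=13, slack=1)
Line 12: ['cup', 'telescope'] (min_width=13, slack=1)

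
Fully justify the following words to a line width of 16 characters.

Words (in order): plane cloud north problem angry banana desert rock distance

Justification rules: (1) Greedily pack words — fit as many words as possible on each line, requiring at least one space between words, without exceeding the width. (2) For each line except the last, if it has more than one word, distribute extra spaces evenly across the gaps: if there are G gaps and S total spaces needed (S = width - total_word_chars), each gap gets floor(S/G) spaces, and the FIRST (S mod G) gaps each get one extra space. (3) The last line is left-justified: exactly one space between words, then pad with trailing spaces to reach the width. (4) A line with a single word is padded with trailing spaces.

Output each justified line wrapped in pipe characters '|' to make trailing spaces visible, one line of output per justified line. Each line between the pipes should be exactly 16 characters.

Answer: |plane      cloud|
|north    problem|
|angry     banana|
|desert      rock|
|distance        |

Derivation:
Line 1: ['plane', 'cloud'] (min_width=11, slack=5)
Line 2: ['north', 'problem'] (min_width=13, slack=3)
Line 3: ['angry', 'banana'] (min_width=12, slack=4)
Line 4: ['desert', 'rock'] (min_width=11, slack=5)
Line 5: ['distance'] (min_width=8, slack=8)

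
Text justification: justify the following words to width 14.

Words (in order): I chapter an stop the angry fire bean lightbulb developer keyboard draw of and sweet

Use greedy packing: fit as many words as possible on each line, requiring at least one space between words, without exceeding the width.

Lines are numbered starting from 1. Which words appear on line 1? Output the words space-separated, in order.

Line 1: ['I', 'chapter', 'an'] (min_width=12, slack=2)
Line 2: ['stop', 'the', 'angry'] (min_width=14, slack=0)
Line 3: ['fire', 'bean'] (min_width=9, slack=5)
Line 4: ['lightbulb'] (min_width=9, slack=5)
Line 5: ['developer'] (min_width=9, slack=5)
Line 6: ['keyboard', 'draw'] (min_width=13, slack=1)
Line 7: ['of', 'and', 'sweet'] (min_width=12, slack=2)

Answer: I chapter an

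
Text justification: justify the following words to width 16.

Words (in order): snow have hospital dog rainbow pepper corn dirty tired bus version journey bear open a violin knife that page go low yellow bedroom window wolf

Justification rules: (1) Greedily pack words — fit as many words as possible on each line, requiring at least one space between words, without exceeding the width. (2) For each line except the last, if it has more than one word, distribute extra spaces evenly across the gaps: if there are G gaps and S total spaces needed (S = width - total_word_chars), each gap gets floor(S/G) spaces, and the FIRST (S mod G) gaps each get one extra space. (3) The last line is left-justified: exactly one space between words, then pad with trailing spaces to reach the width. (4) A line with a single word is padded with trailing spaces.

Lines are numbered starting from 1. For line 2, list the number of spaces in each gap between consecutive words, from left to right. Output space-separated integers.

Answer: 5

Derivation:
Line 1: ['snow', 'have'] (min_width=9, slack=7)
Line 2: ['hospital', 'dog'] (min_width=12, slack=4)
Line 3: ['rainbow', 'pepper'] (min_width=14, slack=2)
Line 4: ['corn', 'dirty', 'tired'] (min_width=16, slack=0)
Line 5: ['bus', 'version'] (min_width=11, slack=5)
Line 6: ['journey', 'bear'] (min_width=12, slack=4)
Line 7: ['open', 'a', 'violin'] (min_width=13, slack=3)
Line 8: ['knife', 'that', 'page'] (min_width=15, slack=1)
Line 9: ['go', 'low', 'yellow'] (min_width=13, slack=3)
Line 10: ['bedroom', 'window'] (min_width=14, slack=2)
Line 11: ['wolf'] (min_width=4, slack=12)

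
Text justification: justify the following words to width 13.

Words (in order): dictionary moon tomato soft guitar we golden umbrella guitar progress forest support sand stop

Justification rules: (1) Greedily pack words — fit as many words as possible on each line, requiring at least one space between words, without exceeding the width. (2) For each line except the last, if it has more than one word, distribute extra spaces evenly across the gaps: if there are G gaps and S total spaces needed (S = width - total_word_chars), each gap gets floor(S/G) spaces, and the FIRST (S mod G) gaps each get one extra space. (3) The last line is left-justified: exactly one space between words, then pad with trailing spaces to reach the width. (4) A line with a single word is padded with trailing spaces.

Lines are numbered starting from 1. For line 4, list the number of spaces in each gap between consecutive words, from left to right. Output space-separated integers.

Answer: 5

Derivation:
Line 1: ['dictionary'] (min_width=10, slack=3)
Line 2: ['moon', 'tomato'] (min_width=11, slack=2)
Line 3: ['soft', 'guitar'] (min_width=11, slack=2)
Line 4: ['we', 'golden'] (min_width=9, slack=4)
Line 5: ['umbrella'] (min_width=8, slack=5)
Line 6: ['guitar'] (min_width=6, slack=7)
Line 7: ['progress'] (min_width=8, slack=5)
Line 8: ['forest'] (min_width=6, slack=7)
Line 9: ['support', 'sand'] (min_width=12, slack=1)
Line 10: ['stop'] (min_width=4, slack=9)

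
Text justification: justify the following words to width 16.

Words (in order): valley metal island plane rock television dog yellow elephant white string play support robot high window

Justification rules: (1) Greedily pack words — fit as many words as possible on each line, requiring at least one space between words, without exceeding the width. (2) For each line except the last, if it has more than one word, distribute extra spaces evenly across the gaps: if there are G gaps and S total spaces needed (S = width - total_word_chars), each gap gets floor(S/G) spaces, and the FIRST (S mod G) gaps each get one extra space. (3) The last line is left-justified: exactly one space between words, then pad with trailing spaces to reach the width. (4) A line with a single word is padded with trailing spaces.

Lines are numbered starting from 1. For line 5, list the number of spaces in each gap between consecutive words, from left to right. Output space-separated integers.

Line 1: ['valley', 'metal'] (min_width=12, slack=4)
Line 2: ['island', 'plane'] (min_width=12, slack=4)
Line 3: ['rock', 'television'] (min_width=15, slack=1)
Line 4: ['dog', 'yellow'] (min_width=10, slack=6)
Line 5: ['elephant', 'white'] (min_width=14, slack=2)
Line 6: ['string', 'play'] (min_width=11, slack=5)
Line 7: ['support', 'robot'] (min_width=13, slack=3)
Line 8: ['high', 'window'] (min_width=11, slack=5)

Answer: 3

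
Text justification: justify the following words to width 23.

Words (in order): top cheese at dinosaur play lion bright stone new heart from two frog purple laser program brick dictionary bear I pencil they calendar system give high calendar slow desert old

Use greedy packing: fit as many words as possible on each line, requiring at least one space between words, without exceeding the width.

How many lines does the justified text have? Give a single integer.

Answer: 9

Derivation:
Line 1: ['top', 'cheese', 'at', 'dinosaur'] (min_width=22, slack=1)
Line 2: ['play', 'lion', 'bright', 'stone'] (min_width=22, slack=1)
Line 3: ['new', 'heart', 'from', 'two', 'frog'] (min_width=23, slack=0)
Line 4: ['purple', 'laser', 'program'] (min_width=20, slack=3)
Line 5: ['brick', 'dictionary', 'bear', 'I'] (min_width=23, slack=0)
Line 6: ['pencil', 'they', 'calendar'] (min_width=20, slack=3)
Line 7: ['system', 'give', 'high'] (min_width=16, slack=7)
Line 8: ['calendar', 'slow', 'desert'] (min_width=20, slack=3)
Line 9: ['old'] (min_width=3, slack=20)
Total lines: 9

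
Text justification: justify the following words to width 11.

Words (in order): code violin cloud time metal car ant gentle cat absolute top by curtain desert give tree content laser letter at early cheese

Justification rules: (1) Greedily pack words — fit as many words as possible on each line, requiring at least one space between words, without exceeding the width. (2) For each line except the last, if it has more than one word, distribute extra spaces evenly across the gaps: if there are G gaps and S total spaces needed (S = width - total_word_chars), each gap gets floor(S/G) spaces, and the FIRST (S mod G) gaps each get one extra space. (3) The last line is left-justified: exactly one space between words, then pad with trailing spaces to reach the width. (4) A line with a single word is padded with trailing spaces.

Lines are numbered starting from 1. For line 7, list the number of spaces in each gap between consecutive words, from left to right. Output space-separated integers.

Line 1: ['code', 'violin'] (min_width=11, slack=0)
Line 2: ['cloud', 'time'] (min_width=10, slack=1)
Line 3: ['metal', 'car'] (min_width=9, slack=2)
Line 4: ['ant', 'gentle'] (min_width=10, slack=1)
Line 5: ['cat'] (min_width=3, slack=8)
Line 6: ['absolute'] (min_width=8, slack=3)
Line 7: ['top', 'by'] (min_width=6, slack=5)
Line 8: ['curtain'] (min_width=7, slack=4)
Line 9: ['desert', 'give'] (min_width=11, slack=0)
Line 10: ['tree'] (min_width=4, slack=7)
Line 11: ['content'] (min_width=7, slack=4)
Line 12: ['laser'] (min_width=5, slack=6)
Line 13: ['letter', 'at'] (min_width=9, slack=2)
Line 14: ['early'] (min_width=5, slack=6)
Line 15: ['cheese'] (min_width=6, slack=5)

Answer: 6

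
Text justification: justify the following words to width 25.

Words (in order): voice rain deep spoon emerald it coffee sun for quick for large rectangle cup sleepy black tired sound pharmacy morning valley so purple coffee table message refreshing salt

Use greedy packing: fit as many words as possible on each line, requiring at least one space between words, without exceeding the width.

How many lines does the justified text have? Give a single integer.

Answer: 8

Derivation:
Line 1: ['voice', 'rain', 'deep', 'spoon'] (min_width=21, slack=4)
Line 2: ['emerald', 'it', 'coffee', 'sun', 'for'] (min_width=25, slack=0)
Line 3: ['quick', 'for', 'large', 'rectangle'] (min_width=25, slack=0)
Line 4: ['cup', 'sleepy', 'black', 'tired'] (min_width=22, slack=3)
Line 5: ['sound', 'pharmacy', 'morning'] (min_width=22, slack=3)
Line 6: ['valley', 'so', 'purple', 'coffee'] (min_width=23, slack=2)
Line 7: ['table', 'message', 'refreshing'] (min_width=24, slack=1)
Line 8: ['salt'] (min_width=4, slack=21)
Total lines: 8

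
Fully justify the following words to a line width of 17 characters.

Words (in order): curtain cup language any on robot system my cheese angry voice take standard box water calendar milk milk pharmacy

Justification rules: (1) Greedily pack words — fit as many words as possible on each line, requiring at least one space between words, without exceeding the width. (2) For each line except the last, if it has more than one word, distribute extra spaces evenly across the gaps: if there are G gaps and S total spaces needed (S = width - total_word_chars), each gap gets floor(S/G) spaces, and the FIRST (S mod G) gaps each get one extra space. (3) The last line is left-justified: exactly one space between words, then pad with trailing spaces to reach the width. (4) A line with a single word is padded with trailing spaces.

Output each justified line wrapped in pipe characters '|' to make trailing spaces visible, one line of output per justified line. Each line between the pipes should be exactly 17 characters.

Answer: |curtain       cup|
|language  any  on|
|robot  system  my|
|cheese      angry|
|voice        take|
|standard      box|
|water    calendar|
|milk         milk|
|pharmacy         |

Derivation:
Line 1: ['curtain', 'cup'] (min_width=11, slack=6)
Line 2: ['language', 'any', 'on'] (min_width=15, slack=2)
Line 3: ['robot', 'system', 'my'] (min_width=15, slack=2)
Line 4: ['cheese', 'angry'] (min_width=12, slack=5)
Line 5: ['voice', 'take'] (min_width=10, slack=7)
Line 6: ['standard', 'box'] (min_width=12, slack=5)
Line 7: ['water', 'calendar'] (min_width=14, slack=3)
Line 8: ['milk', 'milk'] (min_width=9, slack=8)
Line 9: ['pharmacy'] (min_width=8, slack=9)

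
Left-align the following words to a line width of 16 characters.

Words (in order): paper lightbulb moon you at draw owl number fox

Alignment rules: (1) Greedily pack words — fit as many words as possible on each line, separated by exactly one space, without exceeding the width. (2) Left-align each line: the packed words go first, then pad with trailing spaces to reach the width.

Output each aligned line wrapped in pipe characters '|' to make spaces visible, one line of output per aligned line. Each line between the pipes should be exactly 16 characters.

Answer: |paper lightbulb |
|moon you at draw|
|owl number fox  |

Derivation:
Line 1: ['paper', 'lightbulb'] (min_width=15, slack=1)
Line 2: ['moon', 'you', 'at', 'draw'] (min_width=16, slack=0)
Line 3: ['owl', 'number', 'fox'] (min_width=14, slack=2)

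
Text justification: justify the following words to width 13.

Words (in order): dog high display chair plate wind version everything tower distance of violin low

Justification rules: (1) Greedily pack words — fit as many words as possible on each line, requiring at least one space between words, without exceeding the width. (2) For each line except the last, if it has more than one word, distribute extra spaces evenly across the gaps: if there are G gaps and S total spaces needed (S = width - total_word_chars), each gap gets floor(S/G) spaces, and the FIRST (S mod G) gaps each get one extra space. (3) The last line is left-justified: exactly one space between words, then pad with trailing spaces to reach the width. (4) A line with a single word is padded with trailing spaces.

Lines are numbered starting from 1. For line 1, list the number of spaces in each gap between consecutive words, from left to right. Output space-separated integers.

Line 1: ['dog', 'high'] (min_width=8, slack=5)
Line 2: ['display', 'chair'] (min_width=13, slack=0)
Line 3: ['plate', 'wind'] (min_width=10, slack=3)
Line 4: ['version'] (min_width=7, slack=6)
Line 5: ['everything'] (min_width=10, slack=3)
Line 6: ['tower'] (min_width=5, slack=8)
Line 7: ['distance', 'of'] (min_width=11, slack=2)
Line 8: ['violin', 'low'] (min_width=10, slack=3)

Answer: 6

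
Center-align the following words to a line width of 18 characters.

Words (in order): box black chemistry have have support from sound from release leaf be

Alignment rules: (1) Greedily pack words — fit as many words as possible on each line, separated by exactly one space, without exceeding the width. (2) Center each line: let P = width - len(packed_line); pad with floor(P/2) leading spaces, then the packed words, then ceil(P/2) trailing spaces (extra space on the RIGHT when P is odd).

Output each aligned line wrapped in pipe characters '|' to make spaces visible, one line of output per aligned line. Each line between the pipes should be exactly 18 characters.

Line 1: ['box', 'black'] (min_width=9, slack=9)
Line 2: ['chemistry', 'have'] (min_width=14, slack=4)
Line 3: ['have', 'support', 'from'] (min_width=17, slack=1)
Line 4: ['sound', 'from', 'release'] (min_width=18, slack=0)
Line 5: ['leaf', 'be'] (min_width=7, slack=11)

Answer: |    box black     |
|  chemistry have  |
|have support from |
|sound from release|
|     leaf be      |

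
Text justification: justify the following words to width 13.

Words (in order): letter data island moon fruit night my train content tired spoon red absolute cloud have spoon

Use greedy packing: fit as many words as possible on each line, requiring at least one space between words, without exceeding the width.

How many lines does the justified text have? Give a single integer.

Line 1: ['letter', 'data'] (min_width=11, slack=2)
Line 2: ['island', 'moon'] (min_width=11, slack=2)
Line 3: ['fruit', 'night'] (min_width=11, slack=2)
Line 4: ['my', 'train'] (min_width=8, slack=5)
Line 5: ['content', 'tired'] (min_width=13, slack=0)
Line 6: ['spoon', 'red'] (min_width=9, slack=4)
Line 7: ['absolute'] (min_width=8, slack=5)
Line 8: ['cloud', 'have'] (min_width=10, slack=3)
Line 9: ['spoon'] (min_width=5, slack=8)
Total lines: 9

Answer: 9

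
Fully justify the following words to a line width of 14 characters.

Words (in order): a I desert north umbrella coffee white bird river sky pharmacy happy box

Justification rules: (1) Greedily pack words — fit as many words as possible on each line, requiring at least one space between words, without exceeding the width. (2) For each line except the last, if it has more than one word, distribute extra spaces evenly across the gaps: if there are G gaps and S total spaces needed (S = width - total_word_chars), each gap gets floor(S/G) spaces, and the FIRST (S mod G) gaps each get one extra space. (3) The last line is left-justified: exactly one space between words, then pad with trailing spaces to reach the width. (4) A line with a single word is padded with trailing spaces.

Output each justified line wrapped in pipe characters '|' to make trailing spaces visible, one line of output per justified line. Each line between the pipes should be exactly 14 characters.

Line 1: ['a', 'I', 'desert'] (min_width=10, slack=4)
Line 2: ['north', 'umbrella'] (min_width=14, slack=0)
Line 3: ['coffee', 'white'] (min_width=12, slack=2)
Line 4: ['bird', 'river', 'sky'] (min_width=14, slack=0)
Line 5: ['pharmacy', 'happy'] (min_width=14, slack=0)
Line 6: ['box'] (min_width=3, slack=11)

Answer: |a   I   desert|
|north umbrella|
|coffee   white|
|bird river sky|
|pharmacy happy|
|box           |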